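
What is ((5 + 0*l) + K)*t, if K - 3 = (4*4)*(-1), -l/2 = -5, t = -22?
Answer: 176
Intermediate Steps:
l = 10 (l = -2*(-5) = 10)
K = -13 (K = 3 + (4*4)*(-1) = 3 + 16*(-1) = 3 - 16 = -13)
((5 + 0*l) + K)*t = ((5 + 0*10) - 13)*(-22) = ((5 + 0) - 13)*(-22) = (5 - 13)*(-22) = -8*(-22) = 176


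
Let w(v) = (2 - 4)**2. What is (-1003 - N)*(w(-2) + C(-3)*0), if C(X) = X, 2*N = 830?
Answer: -5672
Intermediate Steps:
N = 415 (N = (1/2)*830 = 415)
w(v) = 4 (w(v) = (-2)**2 = 4)
(-1003 - N)*(w(-2) + C(-3)*0) = (-1003 - 1*415)*(4 - 3*0) = (-1003 - 415)*(4 + 0) = -1418*4 = -5672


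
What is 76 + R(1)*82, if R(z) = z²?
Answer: 158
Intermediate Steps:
76 + R(1)*82 = 76 + 1²*82 = 76 + 1*82 = 76 + 82 = 158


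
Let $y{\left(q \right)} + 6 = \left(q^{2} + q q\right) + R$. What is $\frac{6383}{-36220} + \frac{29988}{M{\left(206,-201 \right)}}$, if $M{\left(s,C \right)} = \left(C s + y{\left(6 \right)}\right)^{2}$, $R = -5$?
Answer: $- \frac{2182014328243}{12382958977100} \approx -0.17621$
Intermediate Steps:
$y{\left(q \right)} = -11 + 2 q^{2}$ ($y{\left(q \right)} = -6 - \left(5 - q^{2} - q q\right) = -6 + \left(\left(q^{2} + q^{2}\right) - 5\right) = -6 + \left(2 q^{2} - 5\right) = -6 + \left(-5 + 2 q^{2}\right) = -11 + 2 q^{2}$)
$M{\left(s,C \right)} = \left(61 + C s\right)^{2}$ ($M{\left(s,C \right)} = \left(C s - \left(11 - 2 \cdot 6^{2}\right)\right)^{2} = \left(C s + \left(-11 + 2 \cdot 36\right)\right)^{2} = \left(C s + \left(-11 + 72\right)\right)^{2} = \left(C s + 61\right)^{2} = \left(61 + C s\right)^{2}$)
$\frac{6383}{-36220} + \frac{29988}{M{\left(206,-201 \right)}} = \frac{6383}{-36220} + \frac{29988}{\left(61 - 41406\right)^{2}} = 6383 \left(- \frac{1}{36220}\right) + \frac{29988}{\left(61 - 41406\right)^{2}} = - \frac{6383}{36220} + \frac{29988}{\left(-41345\right)^{2}} = - \frac{6383}{36220} + \frac{29988}{1709409025} = - \frac{2182014328243}{12382958977100}$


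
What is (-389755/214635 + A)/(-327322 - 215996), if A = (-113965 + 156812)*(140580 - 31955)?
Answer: -99896610202337/11661505893 ≈ -8566.4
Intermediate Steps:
A = 4654255375 (A = 42847*108625 = 4654255375)
(-389755/214635 + A)/(-327322 - 215996) = (-389755/214635 + 4654255375)/(-327322 - 215996) = (-389755*1/214635 + 4654255375)/(-543318) = (-77951/42927 + 4654255375)*(-1/543318) = (199793220404674/42927)*(-1/543318) = -99896610202337/11661505893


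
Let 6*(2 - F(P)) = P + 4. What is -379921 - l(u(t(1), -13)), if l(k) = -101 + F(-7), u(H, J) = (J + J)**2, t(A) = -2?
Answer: -759645/2 ≈ -3.7982e+5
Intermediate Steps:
u(H, J) = 4*J**2 (u(H, J) = (2*J)**2 = 4*J**2)
F(P) = 4/3 - P/6 (F(P) = 2 - (P + 4)/6 = 2 - (4 + P)/6 = 2 + (-2/3 - P/6) = 4/3 - P/6)
l(k) = -197/2 (l(k) = -101 + (4/3 - 1/6*(-7)) = -101 + (4/3 + 7/6) = -101 + 5/2 = -197/2)
-379921 - l(u(t(1), -13)) = -379921 - 1*(-197/2) = -379921 + 197/2 = -759645/2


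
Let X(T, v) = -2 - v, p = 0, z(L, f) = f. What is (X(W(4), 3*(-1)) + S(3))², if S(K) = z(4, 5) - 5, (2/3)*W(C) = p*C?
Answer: 1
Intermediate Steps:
W(C) = 0 (W(C) = 3*(0*C)/2 = (3/2)*0 = 0)
S(K) = 0 (S(K) = 5 - 5 = 0)
(X(W(4), 3*(-1)) + S(3))² = ((-2 - 3*(-1)) + 0)² = ((-2 - 1*(-3)) + 0)² = ((-2 + 3) + 0)² = (1 + 0)² = 1² = 1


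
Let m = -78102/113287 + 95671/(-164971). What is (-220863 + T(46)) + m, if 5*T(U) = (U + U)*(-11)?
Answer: -20657651933097474/93445348385 ≈ -2.2107e+5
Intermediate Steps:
m = -23722845619/18689069677 (m = -78102*1/113287 + 95671*(-1/164971) = -78102/113287 - 95671/164971 = -23722845619/18689069677 ≈ -1.2693)
T(U) = -22*U/5 (T(U) = ((U + U)*(-11))/5 = ((2*U)*(-11))/5 = (-22*U)/5 = -22*U/5)
(-220863 + T(46)) + m = (-220863 - 22/5*46) - 23722845619/18689069677 = (-220863 - 1012/5) - 23722845619/18689069677 = -1105327/5 - 23722845619/18689069677 = -20657651933097474/93445348385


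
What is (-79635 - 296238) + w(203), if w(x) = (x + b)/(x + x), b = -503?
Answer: -76302369/203 ≈ -3.7587e+5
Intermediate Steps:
w(x) = (-503 + x)/(2*x) (w(x) = (x - 503)/(x + x) = (-503 + x)/((2*x)) = (-503 + x)*(1/(2*x)) = (-503 + x)/(2*x))
(-79635 - 296238) + w(203) = (-79635 - 296238) + (½)*(-503 + 203)/203 = -375873 + (½)*(1/203)*(-300) = -375873 - 150/203 = -76302369/203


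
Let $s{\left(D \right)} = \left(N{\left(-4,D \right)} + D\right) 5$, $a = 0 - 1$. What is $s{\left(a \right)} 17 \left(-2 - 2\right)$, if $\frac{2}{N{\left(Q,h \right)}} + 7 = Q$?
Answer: $\frac{4420}{11} \approx 401.82$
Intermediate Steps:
$a = -1$
$N{\left(Q,h \right)} = \frac{2}{-7 + Q}$
$s{\left(D \right)} = - \frac{10}{11} + 5 D$ ($s{\left(D \right)} = \left(\frac{2}{-7 - 4} + D\right) 5 = \left(\frac{2}{-11} + D\right) 5 = \left(2 \left(- \frac{1}{11}\right) + D\right) 5 = \left(- \frac{2}{11} + D\right) 5 = - \frac{10}{11} + 5 D$)
$s{\left(a \right)} 17 \left(-2 - 2\right) = \left(- \frac{10}{11} + 5 \left(-1\right)\right) 17 \left(-2 - 2\right) = \left(- \frac{10}{11} - 5\right) 17 \left(-2 - 2\right) = \left(- \frac{65}{11}\right) 17 \left(-4\right) = \left(- \frac{1105}{11}\right) \left(-4\right) = \frac{4420}{11}$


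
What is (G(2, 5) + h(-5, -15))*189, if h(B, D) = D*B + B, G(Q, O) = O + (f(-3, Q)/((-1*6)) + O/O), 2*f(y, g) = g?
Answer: 28665/2 ≈ 14333.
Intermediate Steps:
f(y, g) = g/2
G(Q, O) = 1 + O - Q/12 (G(Q, O) = O + ((Q/2)/((-1*6)) + O/O) = O + ((Q/2)/(-6) + 1) = O + ((Q/2)*(-1/6) + 1) = O + (-Q/12 + 1) = O + (1 - Q/12) = 1 + O - Q/12)
h(B, D) = B + B*D (h(B, D) = B*D + B = B + B*D)
(G(2, 5) + h(-5, -15))*189 = ((1 + 5 - 1/12*2) - 5*(1 - 15))*189 = ((1 + 5 - 1/6) - 5*(-14))*189 = (35/6 + 70)*189 = (455/6)*189 = 28665/2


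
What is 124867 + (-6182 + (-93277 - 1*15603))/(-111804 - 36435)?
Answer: 6170091425/49413 ≈ 1.2487e+5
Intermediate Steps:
124867 + (-6182 + (-93277 - 1*15603))/(-111804 - 36435) = 124867 + (-6182 + (-93277 - 15603))/(-148239) = 124867 + (-6182 - 108880)*(-1/148239) = 124867 - 115062*(-1/148239) = 124867 + 38354/49413 = 6170091425/49413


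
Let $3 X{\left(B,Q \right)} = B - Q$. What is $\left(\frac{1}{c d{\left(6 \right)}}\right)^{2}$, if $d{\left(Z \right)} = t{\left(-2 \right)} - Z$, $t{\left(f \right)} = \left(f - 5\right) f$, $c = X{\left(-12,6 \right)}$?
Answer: $\frac{1}{2304} \approx 0.00043403$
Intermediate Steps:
$X{\left(B,Q \right)} = - \frac{Q}{3} + \frac{B}{3}$ ($X{\left(B,Q \right)} = \frac{B - Q}{3} = - \frac{Q}{3} + \frac{B}{3}$)
$c = -6$ ($c = \left(- \frac{1}{3}\right) 6 + \frac{1}{3} \left(-12\right) = -2 - 4 = -6$)
$t{\left(f \right)} = f \left(-5 + f\right)$ ($t{\left(f \right)} = \left(-5 + f\right) f = f \left(-5 + f\right)$)
$d{\left(Z \right)} = 14 - Z$ ($d{\left(Z \right)} = - 2 \left(-5 - 2\right) - Z = \left(-2\right) \left(-7\right) - Z = 14 - Z$)
$\left(\frac{1}{c d{\left(6 \right)}}\right)^{2} = \left(\frac{1}{\left(-6\right) \left(14 - 6\right)}\right)^{2} = \left(- \frac{1}{6 \left(14 - 6\right)}\right)^{2} = \left(- \frac{1}{6 \cdot 8}\right)^{2} = \left(\left(- \frac{1}{6}\right) \frac{1}{8}\right)^{2} = \left(- \frac{1}{48}\right)^{2} = \frac{1}{2304}$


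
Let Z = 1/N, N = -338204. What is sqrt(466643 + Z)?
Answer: sqrt(13343883561937221)/169102 ≈ 683.11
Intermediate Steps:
Z = -1/338204 (Z = 1/(-338204) = -1/338204 ≈ -2.9568e-6)
sqrt(466643 + Z) = sqrt(466643 - 1/338204) = sqrt(157820529171/338204) = sqrt(13343883561937221)/169102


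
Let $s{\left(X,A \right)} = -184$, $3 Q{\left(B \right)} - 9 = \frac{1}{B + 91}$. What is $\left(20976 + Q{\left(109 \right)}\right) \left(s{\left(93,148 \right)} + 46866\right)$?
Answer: $\frac{293802526741}{300} \approx 9.7934 \cdot 10^{8}$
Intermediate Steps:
$Q{\left(B \right)} = 3 + \frac{1}{3 \left(91 + B\right)}$ ($Q{\left(B \right)} = 3 + \frac{1}{3 \left(B + 91\right)} = 3 + \frac{1}{3 \left(91 + B\right)}$)
$\left(20976 + Q{\left(109 \right)}\right) \left(s{\left(93,148 \right)} + 46866\right) = \left(20976 + \frac{820 + 9 \cdot 109}{3 \left(91 + 109\right)}\right) \left(-184 + 46866\right) = \left(20976 + \frac{820 + 981}{3 \cdot 200}\right) 46682 = \left(20976 + \frac{1}{3} \cdot \frac{1}{200} \cdot 1801\right) 46682 = \left(20976 + \frac{1801}{600}\right) 46682 = \frac{12587401}{600} \cdot 46682 = \frac{293802526741}{300}$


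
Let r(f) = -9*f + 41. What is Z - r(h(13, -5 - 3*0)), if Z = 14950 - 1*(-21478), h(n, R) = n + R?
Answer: 36459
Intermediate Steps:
h(n, R) = R + n
r(f) = 41 - 9*f
Z = 36428 (Z = 14950 + 21478 = 36428)
Z - r(h(13, -5 - 3*0)) = 36428 - (41 - 9*((-5 - 3*0) + 13)) = 36428 - (41 - 9*((-5 + 0) + 13)) = 36428 - (41 - 9*(-5 + 13)) = 36428 - (41 - 9*8) = 36428 - (41 - 72) = 36428 - 1*(-31) = 36428 + 31 = 36459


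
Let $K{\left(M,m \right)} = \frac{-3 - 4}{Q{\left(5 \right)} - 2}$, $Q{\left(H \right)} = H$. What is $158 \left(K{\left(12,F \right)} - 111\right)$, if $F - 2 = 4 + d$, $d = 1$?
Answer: $- \frac{53720}{3} \approx -17907.0$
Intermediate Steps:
$F = 7$ ($F = 2 + \left(4 + 1\right) = 2 + 5 = 7$)
$K{\left(M,m \right)} = - \frac{7}{3}$ ($K{\left(M,m \right)} = \frac{-3 - 4}{5 - 2} = - \frac{7}{3}$)
$158 \left(K{\left(12,F \right)} - 111\right) = 158 \left(- \frac{7}{3} - 111\right) = 158 \left(- \frac{340}{3}\right) = - \frac{53720}{3}$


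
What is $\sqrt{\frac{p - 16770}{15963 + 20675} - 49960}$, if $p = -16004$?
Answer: $\frac{i \sqrt{342166628837}}{2617} \approx 223.52 i$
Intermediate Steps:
$\sqrt{\frac{p - 16770}{15963 + 20675} - 49960} = \sqrt{\frac{-16004 - 16770}{15963 + 20675} - 49960} = \sqrt{- \frac{32774}{36638} - 49960} = \sqrt{\left(-32774\right) \frac{1}{36638} - 49960} = \sqrt{- \frac{2341}{2617} - 49960} = \sqrt{- \frac{130747661}{2617}} = \frac{i \sqrt{342166628837}}{2617}$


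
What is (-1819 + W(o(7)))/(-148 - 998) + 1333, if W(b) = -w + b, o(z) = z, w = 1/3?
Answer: 4588291/3438 ≈ 1334.6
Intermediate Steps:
w = 1/3 ≈ 0.33333
W(b) = -1/3 + b (W(b) = -1*1/3 + b = -1/3 + b)
(-1819 + W(o(7)))/(-148 - 998) + 1333 = (-1819 + (-1/3 + 7))/(-148 - 998) + 1333 = (-1819 + 20/3)/(-1146) + 1333 = -5437/3*(-1/1146) + 1333 = 5437/3438 + 1333 = 4588291/3438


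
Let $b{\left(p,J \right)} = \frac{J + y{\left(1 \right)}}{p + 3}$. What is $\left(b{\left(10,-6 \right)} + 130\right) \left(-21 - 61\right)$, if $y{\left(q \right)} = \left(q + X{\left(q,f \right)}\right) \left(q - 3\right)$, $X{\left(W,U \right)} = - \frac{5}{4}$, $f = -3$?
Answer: $- \frac{138129}{13} \approx -10625.0$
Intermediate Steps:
$X{\left(W,U \right)} = - \frac{5}{4}$ ($X{\left(W,U \right)} = \left(-5\right) \frac{1}{4} = - \frac{5}{4}$)
$y{\left(q \right)} = \left(-3 + q\right) \left(- \frac{5}{4} + q\right)$ ($y{\left(q \right)} = \left(q - \frac{5}{4}\right) \left(q - 3\right) = \left(- \frac{5}{4} + q\right) \left(-3 + q\right) = \left(-3 + q\right) \left(- \frac{5}{4} + q\right)$)
$b{\left(p,J \right)} = \frac{\frac{1}{2} + J}{3 + p}$ ($b{\left(p,J \right)} = \frac{J + \left(\frac{15}{4} + 1^{2} - \frac{17}{4}\right)}{p + 3} = \frac{J + \left(\frac{15}{4} + 1 - \frac{17}{4}\right)}{3 + p} = \frac{J + \frac{1}{2}}{3 + p} = \frac{\frac{1}{2} + J}{3 + p}$)
$\left(b{\left(10,-6 \right)} + 130\right) \left(-21 - 61\right) = \left(\frac{\frac{1}{2} - 6}{3 + 10} + 130\right) \left(-21 - 61\right) = \left(\frac{1}{13} \left(- \frac{11}{2}\right) + 130\right) \left(-21 - 61\right) = \left(\frac{1}{13} \left(- \frac{11}{2}\right) + 130\right) \left(-82\right) = \left(- \frac{11}{26} + 130\right) \left(-82\right) = \frac{3369}{26} \left(-82\right) = - \frac{138129}{13}$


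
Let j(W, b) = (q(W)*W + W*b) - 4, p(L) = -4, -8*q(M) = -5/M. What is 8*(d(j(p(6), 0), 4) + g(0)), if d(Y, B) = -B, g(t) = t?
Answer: -32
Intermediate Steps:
q(M) = 5/(8*M) (q(M) = -(-5)/(8*M) = 5/(8*M))
j(W, b) = -27/8 + W*b (j(W, b) = ((5/(8*W))*W + W*b) - 4 = (5/8 + W*b) - 4 = -27/8 + W*b)
8*(d(j(p(6), 0), 4) + g(0)) = 8*(-1*4 + 0) = 8*(-4 + 0) = 8*(-4) = -32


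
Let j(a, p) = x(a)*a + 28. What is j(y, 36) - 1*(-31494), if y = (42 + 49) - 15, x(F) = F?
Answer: 37298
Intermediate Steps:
y = 76 (y = 91 - 15 = 76)
j(a, p) = 28 + a**2 (j(a, p) = a*a + 28 = a**2 + 28 = 28 + a**2)
j(y, 36) - 1*(-31494) = (28 + 76**2) - 1*(-31494) = (28 + 5776) + 31494 = 5804 + 31494 = 37298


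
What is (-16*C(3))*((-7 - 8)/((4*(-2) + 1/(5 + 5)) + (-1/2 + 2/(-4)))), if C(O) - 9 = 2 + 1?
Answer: -28800/89 ≈ -323.60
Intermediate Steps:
C(O) = 12 (C(O) = 9 + (2 + 1) = 9 + 3 = 12)
(-16*C(3))*((-7 - 8)/((4*(-2) + 1/(5 + 5)) + (-1/2 + 2/(-4)))) = (-16*12)*((-7 - 8)/((4*(-2) + 1/(5 + 5)) + (-1/2 + 2/(-4)))) = -(-2880)/((-8 + 1/10) + (-1*½ + 2*(-¼))) = -(-2880)/((-8 + ⅒) + (-½ - ½)) = -(-2880)/(-79/10 - 1) = -(-2880)/(-89/10) = -(-2880)*(-10)/89 = -192*150/89 = -28800/89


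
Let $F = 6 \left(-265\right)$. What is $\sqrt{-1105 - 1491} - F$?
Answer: $1590 + 2 i \sqrt{649} \approx 1590.0 + 50.951 i$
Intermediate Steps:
$F = -1590$
$\sqrt{-1105 - 1491} - F = \sqrt{-1105 - 1491} - -1590 = \sqrt{-2596} + 1590 = 2 i \sqrt{649} + 1590 = 1590 + 2 i \sqrt{649}$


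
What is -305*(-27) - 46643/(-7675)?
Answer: 63250268/7675 ≈ 8241.1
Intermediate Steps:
-305*(-27) - 46643/(-7675) = 8235 - 46643*(-1)/7675 = 8235 - 1*(-46643/7675) = 8235 + 46643/7675 = 63250268/7675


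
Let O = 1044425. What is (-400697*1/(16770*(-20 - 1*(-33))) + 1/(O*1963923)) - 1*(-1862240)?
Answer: 4270500144240174073453/2293208372229450 ≈ 1.8622e+6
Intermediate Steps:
(-400697*1/(16770*(-20 - 1*(-33))) + 1/(O*1963923)) - 1*(-1862240) = (-400697*1/(16770*(-20 - 1*(-33))) + 1/(1044425*1963923)) - 1*(-1862240) = (-400697*1/(16770*(-20 + 33)) + (1/1044425)*(1/1963923)) + 1862240 = (-400697/(13*16770) + 1/2051170279275) + 1862240 = (-400697/218010 + 1/2051170279275) + 1862240 = -4214860396894547/2293208372229450 + 1862240 = 4270500144240174073453/2293208372229450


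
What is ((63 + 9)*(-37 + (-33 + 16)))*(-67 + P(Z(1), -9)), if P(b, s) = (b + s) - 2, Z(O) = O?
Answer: 299376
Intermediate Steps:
P(b, s) = -2 + b + s
((63 + 9)*(-37 + (-33 + 16)))*(-67 + P(Z(1), -9)) = ((63 + 9)*(-37 + (-33 + 16)))*(-67 + (-2 + 1 - 9)) = (72*(-37 - 17))*(-67 - 10) = (72*(-54))*(-77) = -3888*(-77) = 299376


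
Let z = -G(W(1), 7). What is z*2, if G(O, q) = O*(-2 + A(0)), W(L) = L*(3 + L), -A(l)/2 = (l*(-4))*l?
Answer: 16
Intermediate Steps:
A(l) = 8*l² (A(l) = -2*l*(-4)*l = -2*(-4*l)*l = -(-8)*l² = 8*l²)
G(O, q) = -2*O (G(O, q) = O*(-2 + 8*0²) = O*(-2 + 8*0) = O*(-2 + 0) = O*(-2) = -2*O)
z = 8 (z = -(-2)*1*(3 + 1) = -(-2)*1*4 = -(-2)*4 = -1*(-8) = 8)
z*2 = 8*2 = 16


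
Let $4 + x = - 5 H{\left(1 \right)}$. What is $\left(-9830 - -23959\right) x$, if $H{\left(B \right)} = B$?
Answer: $-127161$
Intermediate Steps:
$x = -9$ ($x = -4 - 5 = -9$)
$\left(-9830 - -23959\right) x = \left(-9830 - -23959\right) \left(-9\right) = \left(-9830 + 23959\right) \left(-9\right) = 14129 \left(-9\right) = -127161$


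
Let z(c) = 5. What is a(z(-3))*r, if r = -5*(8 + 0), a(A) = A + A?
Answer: -400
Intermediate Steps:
a(A) = 2*A
r = -40 (r = -5*8 = -40)
a(z(-3))*r = (2*5)*(-40) = 10*(-40) = -400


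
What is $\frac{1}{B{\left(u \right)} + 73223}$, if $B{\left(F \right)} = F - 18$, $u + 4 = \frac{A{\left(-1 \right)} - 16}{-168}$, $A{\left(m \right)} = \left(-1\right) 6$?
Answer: $\frac{84}{6148895} \approx 1.3661 \cdot 10^{-5}$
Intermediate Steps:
$A{\left(m \right)} = -6$
$u = - \frac{325}{84}$ ($u = -4 + \frac{-6 - 16}{-168} = -4 + \left(-6 - 16\right) \left(- \frac{1}{168}\right) = -4 - - \frac{11}{84} = -4 + \frac{11}{84} = - \frac{325}{84} \approx -3.869$)
$B{\left(F \right)} = -18 + F$
$\frac{1}{B{\left(u \right)} + 73223} = \frac{1}{\left(-18 - \frac{325}{84}\right) + 73223} = \frac{1}{- \frac{1837}{84} + 73223} = \frac{1}{\frac{6148895}{84}} = \frac{84}{6148895}$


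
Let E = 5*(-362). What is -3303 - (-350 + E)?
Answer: -1143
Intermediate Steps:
E = -1810
-3303 - (-350 + E) = -3303 - (-350 - 1810) = -3303 - 1*(-2160) = -3303 + 2160 = -1143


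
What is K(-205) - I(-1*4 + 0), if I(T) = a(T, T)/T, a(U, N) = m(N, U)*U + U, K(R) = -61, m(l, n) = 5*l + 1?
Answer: -43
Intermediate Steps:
m(l, n) = 1 + 5*l
a(U, N) = U + U*(1 + 5*N) (a(U, N) = (1 + 5*N)*U + U = U*(1 + 5*N) + U = U + U*(1 + 5*N))
I(T) = 2 + 5*T (I(T) = (T*(2 + 5*T))/T = 2 + 5*T)
K(-205) - I(-1*4 + 0) = -61 - (2 + 5*(-1*4 + 0)) = -61 - (2 + 5*(-4 + 0)) = -61 - (2 + 5*(-4)) = -61 - (2 - 20) = -61 - 1*(-18) = -61 + 18 = -43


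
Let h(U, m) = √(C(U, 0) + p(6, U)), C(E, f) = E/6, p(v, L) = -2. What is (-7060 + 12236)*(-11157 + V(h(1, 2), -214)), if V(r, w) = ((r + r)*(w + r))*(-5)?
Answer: -172961216/3 + 5538320*I*√66/3 ≈ -5.7654e+7 + 1.4998e+7*I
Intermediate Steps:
C(E, f) = E/6 (C(E, f) = E*(⅙) = E/6)
h(U, m) = √(-2 + U/6) (h(U, m) = √(U/6 - 2) = √(-2 + U/6))
V(r, w) = -10*r*(r + w) (V(r, w) = ((2*r)*(r + w))*(-5) = (2*r*(r + w))*(-5) = -10*r*(r + w))
(-7060 + 12236)*(-11157 + V(h(1, 2), -214)) = (-7060 + 12236)*(-11157 - 10*√(-72 + 6*1)/6*(√(-72 + 6*1)/6 - 214)) = 5176*(-11157 - 10*√(-72 + 6)/6*(√(-72 + 6)/6 - 214)) = 5176*(-11157 - 10*√(-66)/6*(√(-66)/6 - 214)) = 5176*(-11157 - 10*(I*√66)/6*((I*√66)/6 - 214)) = 5176*(-11157 - 10*I*√66/6*(I*√66/6 - 214)) = 5176*(-11157 - 10*I*√66/6*(-214 + I*√66/6)) = 5176*(-11157 - 5*I*√66*(-214 + I*√66/6)/3) = -57748632 - 25880*I*√66*(-214 + I*√66/6)/3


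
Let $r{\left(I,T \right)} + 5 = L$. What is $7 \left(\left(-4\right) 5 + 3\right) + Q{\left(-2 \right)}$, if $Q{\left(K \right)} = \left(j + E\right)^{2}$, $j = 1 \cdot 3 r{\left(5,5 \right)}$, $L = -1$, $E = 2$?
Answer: $137$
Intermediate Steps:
$r{\left(I,T \right)} = -6$ ($r{\left(I,T \right)} = -5 - 1 = -6$)
$j = -18$ ($j = 1 \cdot 3 \left(-6\right) = 3 \left(-6\right) = -18$)
$Q{\left(K \right)} = 256$ ($Q{\left(K \right)} = \left(-18 + 2\right)^{2} = \left(-16\right)^{2} = 256$)
$7 \left(\left(-4\right) 5 + 3\right) + Q{\left(-2 \right)} = 7 \left(\left(-4\right) 5 + 3\right) + 256 = 7 \left(-20 + 3\right) + 256 = 7 \left(-17\right) + 256 = -119 + 256 = 137$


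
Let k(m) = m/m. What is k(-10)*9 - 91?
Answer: -82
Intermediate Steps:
k(m) = 1
k(-10)*9 - 91 = 1*9 - 91 = 9 - 91 = -82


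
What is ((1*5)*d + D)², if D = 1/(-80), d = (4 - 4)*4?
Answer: 1/6400 ≈ 0.00015625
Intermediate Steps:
d = 0 (d = 0*4 = 0)
D = -1/80 ≈ -0.012500
((1*5)*d + D)² = ((1*5)*0 - 1/80)² = (5*0 - 1/80)² = (0 - 1/80)² = (-1/80)² = 1/6400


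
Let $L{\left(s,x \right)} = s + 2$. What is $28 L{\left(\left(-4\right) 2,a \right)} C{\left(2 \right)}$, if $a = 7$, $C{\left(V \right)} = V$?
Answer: $-336$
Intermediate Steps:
$L{\left(s,x \right)} = 2 + s$
$28 L{\left(\left(-4\right) 2,a \right)} C{\left(2 \right)} = 28 \left(2 - 8\right) 2 = 28 \left(-6\right) 2 = \left(-168\right) 2 = -336$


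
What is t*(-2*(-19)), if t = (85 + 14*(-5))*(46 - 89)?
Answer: -24510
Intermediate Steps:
t = -645 (t = (85 - 70)*(-43) = 15*(-43) = -645)
t*(-2*(-19)) = -(-1290)*(-19) = -645*38 = -24510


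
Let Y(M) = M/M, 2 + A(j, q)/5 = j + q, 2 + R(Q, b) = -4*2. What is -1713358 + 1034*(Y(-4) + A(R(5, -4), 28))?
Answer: -1629604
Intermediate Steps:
R(Q, b) = -10 (R(Q, b) = -2 - 4*2 = -2 - 8 = -10)
A(j, q) = -10 + 5*j + 5*q (A(j, q) = -10 + 5*(j + q) = -10 + (5*j + 5*q) = -10 + 5*j + 5*q)
Y(M) = 1
-1713358 + 1034*(Y(-4) + A(R(5, -4), 28)) = -1713358 + 1034*(1 + (-10 + 5*(-10) + 5*28)) = -1713358 + 1034*(1 + (-10 - 50 + 140)) = -1713358 + 1034*(1 + 80) = -1713358 + 1034*81 = -1713358 + 83754 = -1629604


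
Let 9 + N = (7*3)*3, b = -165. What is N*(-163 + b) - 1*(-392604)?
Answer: 374892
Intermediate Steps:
N = 54 (N = -9 + (7*3)*3 = -9 + 21*3 = -9 + 63 = 54)
N*(-163 + b) - 1*(-392604) = 54*(-163 - 165) - 1*(-392604) = 54*(-328) + 392604 = -17712 + 392604 = 374892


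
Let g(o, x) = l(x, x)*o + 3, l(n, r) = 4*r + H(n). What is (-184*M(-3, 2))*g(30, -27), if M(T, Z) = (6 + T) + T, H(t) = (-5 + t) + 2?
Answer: 0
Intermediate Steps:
H(t) = -3 + t
l(n, r) = -3 + n + 4*r (l(n, r) = 4*r + (-3 + n) = -3 + n + 4*r)
M(T, Z) = 6 + 2*T
g(o, x) = 3 + o*(-3 + 5*x) (g(o, x) = (-3 + x + 4*x)*o + 3 = (-3 + 5*x)*o + 3 = o*(-3 + 5*x) + 3 = 3 + o*(-3 + 5*x))
(-184*M(-3, 2))*g(30, -27) = (-184*(6 + 2*(-3)))*(3 + 30*(-3 + 5*(-27))) = (-184*(6 - 6))*(3 + 30*(-3 - 135)) = (-184*0)*(3 + 30*(-138)) = 0*(3 - 4140) = 0*(-4137) = 0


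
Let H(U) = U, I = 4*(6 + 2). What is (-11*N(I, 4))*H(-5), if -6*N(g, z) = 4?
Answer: -110/3 ≈ -36.667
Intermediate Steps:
I = 32 (I = 4*8 = 32)
N(g, z) = -2/3 (N(g, z) = -1/6*4 = -2/3)
(-11*N(I, 4))*H(-5) = -11*(-2/3)*(-5) = (22/3)*(-5) = -110/3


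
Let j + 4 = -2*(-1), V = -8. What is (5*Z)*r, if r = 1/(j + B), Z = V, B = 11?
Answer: -40/9 ≈ -4.4444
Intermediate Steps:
Z = -8
j = -2 (j = -4 - 2*(-1) = -4 + 2 = -2)
r = ⅑ (r = 1/(-2 + 11) = 1/9 = ⅑ ≈ 0.11111)
(5*Z)*r = (5*(-8))*(⅑) = -40*⅑ = -40/9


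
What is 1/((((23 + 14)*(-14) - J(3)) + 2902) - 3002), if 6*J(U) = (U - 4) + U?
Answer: -3/1855 ≈ -0.0016173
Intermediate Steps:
J(U) = -2/3 + U/3 (J(U) = ((U - 4) + U)/6 = ((-4 + U) + U)/6 = (-4 + 2*U)/6 = -2/3 + U/3)
1/((((23 + 14)*(-14) - J(3)) + 2902) - 3002) = 1/((((23 + 14)*(-14) - (-2/3 + (1/3)*3)) + 2902) - 3002) = 1/(((37*(-14) - (-2/3 + 1)) + 2902) - 3002) = 1/(((-518 - 1*1/3) + 2902) - 3002) = 1/(((-518 - 1/3) + 2902) - 3002) = 1/((-1555/3 + 2902) - 3002) = 1/(7151/3 - 3002) = 1/(-1855/3) = -3/1855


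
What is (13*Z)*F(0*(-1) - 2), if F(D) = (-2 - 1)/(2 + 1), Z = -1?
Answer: 13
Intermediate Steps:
F(D) = -1 (F(D) = -3/3 = -3*1/3 = -1)
(13*Z)*F(0*(-1) - 2) = (13*(-1))*(-1) = -13*(-1) = 13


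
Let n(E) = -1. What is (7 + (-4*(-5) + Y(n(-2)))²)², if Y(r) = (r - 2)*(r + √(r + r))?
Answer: 230236 - 142968*I*√2 ≈ 2.3024e+5 - 2.0219e+5*I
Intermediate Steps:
Y(r) = (-2 + r)*(r + √2*√r) (Y(r) = (-2 + r)*(r + √(2*r)) = (-2 + r)*(r + √2*√r))
(7 + (-4*(-5) + Y(n(-2)))²)² = (7 + (-4*(-5) + ((-1)² - 2*(-1) + √2*(-1)^(3/2) - 2*√2*√(-1)))²)² = (7 + (20 + (1 + 2 + √2*(-I) - 2*√2*I))²)² = (7 + (20 + (1 + 2 - I*√2 - 2*I*√2))²)² = (7 + (20 + (3 - 3*I*√2))²)² = (7 + (23 - 3*I*√2)²)²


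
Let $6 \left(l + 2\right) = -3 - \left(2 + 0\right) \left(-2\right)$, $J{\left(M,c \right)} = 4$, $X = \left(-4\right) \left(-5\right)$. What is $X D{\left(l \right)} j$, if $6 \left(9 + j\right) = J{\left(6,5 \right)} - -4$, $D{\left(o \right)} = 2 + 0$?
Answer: $- \frac{920}{3} \approx -306.67$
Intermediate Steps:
$X = 20$
$l = - \frac{11}{6}$ ($l = -2 + \frac{-3 - \left(2 + 0\right) \left(-2\right)}{6} = -2 + \frac{-3 - 2 \left(-2\right)}{6} = -2 + \frac{-3 - -4}{6} = -2 + \frac{-3 + 4}{6} = -2 + \frac{1}{6} \cdot 1 = -2 + \frac{1}{6} = - \frac{11}{6} \approx -1.8333$)
$D{\left(o \right)} = 2$
$j = - \frac{23}{3}$ ($j = -9 + \frac{4 - -4}{6} = -9 + \frac{4 + 4}{6} = -9 + \frac{1}{6} \cdot 8 = -9 + \frac{4}{3} = - \frac{23}{3} \approx -7.6667$)
$X D{\left(l \right)} j = 20 \cdot 2 \left(- \frac{23}{3}\right) = 40 \left(- \frac{23}{3}\right) = - \frac{920}{3}$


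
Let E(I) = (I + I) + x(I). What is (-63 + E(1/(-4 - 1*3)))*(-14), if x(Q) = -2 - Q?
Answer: 912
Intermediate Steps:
E(I) = -2 + I (E(I) = (I + I) + (-2 - I) = 2*I + (-2 - I) = -2 + I)
(-63 + E(1/(-4 - 1*3)))*(-14) = (-63 + (-2 + 1/(-4 - 1*3)))*(-14) = (-63 + (-2 + 1/(-4 - 3)))*(-14) = (-63 + (-2 + 1/(-7)))*(-14) = (-63 + (-2 - 1/7))*(-14) = (-63 - 15/7)*(-14) = -456/7*(-14) = 912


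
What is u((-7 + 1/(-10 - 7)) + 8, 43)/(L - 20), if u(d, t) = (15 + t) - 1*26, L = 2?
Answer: -16/9 ≈ -1.7778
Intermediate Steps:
u(d, t) = -11 + t (u(d, t) = (15 + t) - 26 = -11 + t)
u((-7 + 1/(-10 - 7)) + 8, 43)/(L - 20) = (-11 + 43)/(2 - 20) = 32/(-18) = -1/18*32 = -16/9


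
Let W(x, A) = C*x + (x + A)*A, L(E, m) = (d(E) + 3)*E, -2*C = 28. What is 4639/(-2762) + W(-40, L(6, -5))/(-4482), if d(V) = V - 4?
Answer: -10755059/6189642 ≈ -1.7376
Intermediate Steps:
C = -14 (C = -½*28 = -14)
d(V) = -4 + V
L(E, m) = E*(-1 + E) (L(E, m) = ((-4 + E) + 3)*E = (-1 + E)*E = E*(-1 + E))
W(x, A) = -14*x + A*(A + x) (W(x, A) = -14*x + (x + A)*A = -14*x + (A + x)*A = -14*x + A*(A + x))
4639/(-2762) + W(-40, L(6, -5))/(-4482) = 4639/(-2762) + ((6*(-1 + 6))² - 14*(-40) + (6*(-1 + 6))*(-40))/(-4482) = 4639*(-1/2762) + ((6*5)² + 560 + (6*5)*(-40))*(-1/4482) = -4639/2762 + (30² + 560 + 30*(-40))*(-1/4482) = -4639/2762 + (900 + 560 - 1200)*(-1/4482) = -4639/2762 + 260*(-1/4482) = -4639/2762 - 130/2241 = -10755059/6189642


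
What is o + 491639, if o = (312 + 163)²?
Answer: 717264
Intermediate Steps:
o = 225625 (o = 475² = 225625)
o + 491639 = 225625 + 491639 = 717264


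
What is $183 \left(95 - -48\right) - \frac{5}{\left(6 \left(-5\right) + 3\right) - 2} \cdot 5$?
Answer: $\frac{654225}{29} \approx 22559.0$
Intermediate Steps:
$183 \left(95 - -48\right) - \frac{5}{\left(6 \left(-5\right) + 3\right) - 2} \cdot 5 = 183 \left(95 + 48\right) - \frac{5}{\left(-30 + 3\right) - 2} \cdot 5 = 183 \cdot 143 - \frac{5}{-27 - 2} \cdot 5 = 26169 - \frac{5}{-29} \cdot 5 = 26169 \left(-5\right) \left(- \frac{1}{29}\right) 5 = 26169 \cdot \frac{5}{29} \cdot 5 = 26169 \cdot \frac{25}{29} = \frac{654225}{29}$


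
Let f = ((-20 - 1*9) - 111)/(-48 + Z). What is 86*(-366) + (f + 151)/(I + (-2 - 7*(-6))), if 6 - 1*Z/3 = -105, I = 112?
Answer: -272699485/8664 ≈ -31475.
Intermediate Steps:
Z = 333 (Z = 18 - 3*(-105) = 18 + 315 = 333)
f = -28/57 (f = ((-20 - 1*9) - 111)/(-48 + 333) = ((-20 - 9) - 111)/285 = (-29 - 111)*(1/285) = -140*1/285 = -28/57 ≈ -0.49123)
86*(-366) + (f + 151)/(I + (-2 - 7*(-6))) = 86*(-366) + (-28/57 + 151)/(112 + (-2 - 7*(-6))) = -31476 + 8579/(57*(112 + (-2 + 42))) = -31476 + 8579/(57*(112 + 40)) = -31476 + (8579/57)/152 = -31476 + (8579/57)*(1/152) = -31476 + 8579/8664 = -272699485/8664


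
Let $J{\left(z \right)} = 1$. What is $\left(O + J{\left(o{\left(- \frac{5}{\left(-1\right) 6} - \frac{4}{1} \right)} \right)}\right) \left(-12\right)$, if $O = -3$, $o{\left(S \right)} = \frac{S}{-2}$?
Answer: $24$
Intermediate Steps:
$o{\left(S \right)} = - \frac{S}{2}$ ($o{\left(S \right)} = S \left(- \frac{1}{2}\right) = - \frac{S}{2}$)
$\left(O + J{\left(o{\left(- \frac{5}{\left(-1\right) 6} - \frac{4}{1} \right)} \right)}\right) \left(-12\right) = \left(-3 + 1\right) \left(-12\right) = \left(-2\right) \left(-12\right) = 24$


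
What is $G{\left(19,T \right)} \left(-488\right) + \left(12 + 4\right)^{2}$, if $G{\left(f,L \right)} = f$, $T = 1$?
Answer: $-9016$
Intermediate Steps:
$G{\left(19,T \right)} \left(-488\right) + \left(12 + 4\right)^{2} = 19 \left(-488\right) + \left(12 + 4\right)^{2} = -9272 + 16^{2} = -9272 + 256 = -9016$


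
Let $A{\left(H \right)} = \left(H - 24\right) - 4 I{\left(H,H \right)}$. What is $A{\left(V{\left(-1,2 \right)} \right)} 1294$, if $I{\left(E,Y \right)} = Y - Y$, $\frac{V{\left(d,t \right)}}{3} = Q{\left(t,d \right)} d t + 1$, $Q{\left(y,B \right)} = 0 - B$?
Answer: $-34938$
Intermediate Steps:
$Q{\left(y,B \right)} = - B$
$V{\left(d,t \right)} = 3 - 3 t d^{2}$ ($V{\left(d,t \right)} = 3 \left(- d d t + 1\right) = 3 \left(- d^{2} t + 1\right) = 3 \left(- t d^{2} + 1\right) = 3 \left(1 - t d^{2}\right) = 3 - 3 t d^{2}$)
$I{\left(E,Y \right)} = 0$
$A{\left(H \right)} = -24 + H$ ($A{\left(H \right)} = \left(H - 24\right) - 0 = \left(-24 + H\right) + 0 = -24 + H$)
$A{\left(V{\left(-1,2 \right)} \right)} 1294 = \left(-24 + \left(3 - 6 \left(-1\right)^{2}\right)\right) 1294 = \left(-24 + \left(3 - 6 \cdot 1\right)\right) 1294 = \left(-24 + \left(3 - 6\right)\right) 1294 = \left(-24 - 3\right) 1294 = \left(-27\right) 1294 = -34938$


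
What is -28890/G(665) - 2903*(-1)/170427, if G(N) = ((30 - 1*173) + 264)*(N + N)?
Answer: -445645624/2742681711 ≈ -0.16249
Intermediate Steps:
G(N) = 242*N (G(N) = ((30 - 173) + 264)*(2*N) = (-143 + 264)*(2*N) = 121*(2*N) = 242*N)
-28890/G(665) - 2903*(-1)/170427 = -28890/(242*665) - 2903*(-1)/170427 = -28890/160930 + 2903*(1/170427) = -28890*1/160930 + 2903/170427 = -2889/16093 + 2903/170427 = -445645624/2742681711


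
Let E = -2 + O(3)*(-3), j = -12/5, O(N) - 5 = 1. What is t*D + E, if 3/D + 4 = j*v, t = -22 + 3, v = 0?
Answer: -23/4 ≈ -5.7500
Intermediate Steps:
O(N) = 6 (O(N) = 5 + 1 = 6)
j = -12/5 (j = -12*1/5 = -12/5 ≈ -2.4000)
t = -19
E = -20 (E = -2 + 6*(-3) = -2 - 18 = -20)
D = -3/4 (D = 3/(-4 - 12/5*0) = 3/(-4 + 0) = 3/(-4) = 3*(-1/4) = -3/4 ≈ -0.75000)
t*D + E = -19*(-3/4) - 20 = 57/4 - 20 = -23/4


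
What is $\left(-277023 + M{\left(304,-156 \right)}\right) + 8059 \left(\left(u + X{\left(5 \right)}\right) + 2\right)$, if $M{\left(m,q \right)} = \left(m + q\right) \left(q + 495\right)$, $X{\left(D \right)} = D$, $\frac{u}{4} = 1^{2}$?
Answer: $-138202$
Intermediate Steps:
$u = 4$ ($u = 4 \cdot 1^{2} = 4 \cdot 1 = 4$)
$M{\left(m,q \right)} = \left(495 + q\right) \left(m + q\right)$ ($M{\left(m,q \right)} = \left(m + q\right) \left(495 + q\right) = \left(495 + q\right) \left(m + q\right)$)
$\left(-277023 + M{\left(304,-156 \right)}\right) + 8059 \left(\left(u + X{\left(5 \right)}\right) + 2\right) = \left(-277023 + \left(\left(-156\right)^{2} + 495 \cdot 304 + 495 \left(-156\right) + 304 \left(-156\right)\right)\right) + 8059 \left(\left(4 + 5\right) + 2\right) = \left(-277023 + \left(24336 + 150480 - 77220 - 47424\right)\right) + 8059 \left(9 + 2\right) = \left(-277023 + 50172\right) + 8059 \cdot 11 = -226851 + 88649 = -138202$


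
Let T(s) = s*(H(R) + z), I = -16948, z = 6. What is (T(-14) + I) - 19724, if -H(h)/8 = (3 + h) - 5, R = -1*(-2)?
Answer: -36756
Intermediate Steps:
R = 2
H(h) = 16 - 8*h (H(h) = -8*((3 + h) - 5) = -8*(-2 + h) = 16 - 8*h)
T(s) = 6*s (T(s) = s*((16 - 8*2) + 6) = s*((16 - 16) + 6) = s*(0 + 6) = s*6 = 6*s)
(T(-14) + I) - 19724 = (6*(-14) - 16948) - 19724 = (-84 - 16948) - 19724 = -17032 - 19724 = -36756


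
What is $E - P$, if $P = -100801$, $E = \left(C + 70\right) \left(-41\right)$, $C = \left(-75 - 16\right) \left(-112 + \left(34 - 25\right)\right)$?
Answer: $-286362$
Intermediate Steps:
$C = 9373$ ($C = - 91 \left(-112 + 9\right) = \left(-91\right) \left(-103\right) = 9373$)
$E = -387163$ ($E = \left(9373 + 70\right) \left(-41\right) = 9443 \left(-41\right) = -387163$)
$E - P = -387163 - -100801 = -387163 + 100801 = -286362$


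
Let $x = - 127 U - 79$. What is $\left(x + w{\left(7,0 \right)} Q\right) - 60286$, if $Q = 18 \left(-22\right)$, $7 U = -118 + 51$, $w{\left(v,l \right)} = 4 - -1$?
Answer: $- \frac{427906}{7} \approx -61129.0$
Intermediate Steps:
$w{\left(v,l \right)} = 5$ ($w{\left(v,l \right)} = 4 + 1 = 5$)
$U = - \frac{67}{7}$ ($U = \frac{-118 + 51}{7} = \frac{1}{7} \left(-67\right) = - \frac{67}{7} \approx -9.5714$)
$Q = -396$
$x = \frac{7956}{7}$ ($x = \left(-127\right) \left(- \frac{67}{7}\right) - 79 = \frac{8509}{7} - 79 = \frac{7956}{7} \approx 1136.6$)
$\left(x + w{\left(7,0 \right)} Q\right) - 60286 = \left(\frac{7956}{7} + 5 \left(-396\right)\right) - 60286 = \left(\frac{7956}{7} - 1980\right) - 60286 = - \frac{5904}{7} - 60286 = - \frac{427906}{7}$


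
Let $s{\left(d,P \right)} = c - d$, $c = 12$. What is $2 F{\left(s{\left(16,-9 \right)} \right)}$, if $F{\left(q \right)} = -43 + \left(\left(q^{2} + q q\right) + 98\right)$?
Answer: $174$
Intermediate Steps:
$s{\left(d,P \right)} = 12 - d$
$F{\left(q \right)} = 55 + 2 q^{2}$ ($F{\left(q \right)} = -43 + \left(\left(q^{2} + q^{2}\right) + 98\right) = -43 + \left(2 q^{2} + 98\right) = -43 + \left(98 + 2 q^{2}\right) = 55 + 2 q^{2}$)
$2 F{\left(s{\left(16,-9 \right)} \right)} = 2 \left(55 + 2 \left(12 - 16\right)^{2}\right) = 2 \left(55 + 2 \left(-4\right)^{2}\right) = 2 \left(55 + 2 \cdot 16\right) = 2 \left(55 + 32\right) = 2 \cdot 87 = 174$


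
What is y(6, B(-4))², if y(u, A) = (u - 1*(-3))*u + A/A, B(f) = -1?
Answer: 3025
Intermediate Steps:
y(u, A) = 1 + u*(3 + u) (y(u, A) = (u + 3)*u + 1 = (3 + u)*u + 1 = u*(3 + u) + 1 = 1 + u*(3 + u))
y(6, B(-4))² = (1 + 6² + 3*6)² = (1 + 36 + 18)² = 55² = 3025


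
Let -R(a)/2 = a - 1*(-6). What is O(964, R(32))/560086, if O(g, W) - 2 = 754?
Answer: 378/280043 ≈ 0.0013498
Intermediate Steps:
R(a) = -12 - 2*a (R(a) = -2*(a - 1*(-6)) = -2*(a + 6) = -2*(6 + a) = -12 - 2*a)
O(g, W) = 756 (O(g, W) = 2 + 754 = 756)
O(964, R(32))/560086 = 756/560086 = 756*(1/560086) = 378/280043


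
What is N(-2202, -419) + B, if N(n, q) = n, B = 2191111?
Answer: 2188909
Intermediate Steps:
N(-2202, -419) + B = -2202 + 2191111 = 2188909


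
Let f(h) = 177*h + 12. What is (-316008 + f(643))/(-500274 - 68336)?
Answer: 40437/113722 ≈ 0.35558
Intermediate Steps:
f(h) = 12 + 177*h
(-316008 + f(643))/(-500274 - 68336) = (-316008 + (12 + 177*643))/(-500274 - 68336) = (-316008 + (12 + 113811))/(-568610) = (-316008 + 113823)*(-1/568610) = -202185*(-1/568610) = 40437/113722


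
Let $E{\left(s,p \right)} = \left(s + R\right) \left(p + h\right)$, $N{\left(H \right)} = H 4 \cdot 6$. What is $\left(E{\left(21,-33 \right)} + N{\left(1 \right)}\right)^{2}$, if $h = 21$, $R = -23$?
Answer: $2304$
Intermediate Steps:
$N{\left(H \right)} = 24 H$ ($N{\left(H \right)} = 4 H 6 = 24 H$)
$E{\left(s,p \right)} = \left(-23 + s\right) \left(21 + p\right)$ ($E{\left(s,p \right)} = \left(s - 23\right) \left(p + 21\right) = \left(-23 + s\right) \left(21 + p\right)$)
$\left(E{\left(21,-33 \right)} + N{\left(1 \right)}\right)^{2} = \left(\left(-483 - -759 + 21 \cdot 21 - 693\right) + 24 \cdot 1\right)^{2} = \left(\left(-483 + 759 + 441 - 693\right) + 24\right)^{2} = \left(24 + 24\right)^{2} = 48^{2} = 2304$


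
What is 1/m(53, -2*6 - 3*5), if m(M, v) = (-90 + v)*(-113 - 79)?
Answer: 1/22464 ≈ 4.4516e-5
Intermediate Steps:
m(M, v) = 17280 - 192*v (m(M, v) = (-90 + v)*(-192) = 17280 - 192*v)
1/m(53, -2*6 - 3*5) = 1/(17280 - 192*(-2*6 - 3*5)) = 1/(17280 - 192*(-12 - 15)) = 1/(17280 - 192*(-27)) = 1/(17280 + 5184) = 1/22464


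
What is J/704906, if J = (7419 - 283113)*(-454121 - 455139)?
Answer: 125338763220/352453 ≈ 3.5562e+5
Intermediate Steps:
J = 250677526440 (J = -275694*(-909260) = 250677526440)
J/704906 = 250677526440/704906 = 250677526440*(1/704906) = 125338763220/352453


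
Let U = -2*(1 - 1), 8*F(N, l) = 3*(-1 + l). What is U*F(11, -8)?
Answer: 0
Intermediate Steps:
F(N, l) = -3/8 + 3*l/8 (F(N, l) = (3*(-1 + l))/8 = (-3 + 3*l)/8 = -3/8 + 3*l/8)
U = 0 (U = -2*0 = 0)
U*F(11, -8) = 0*(-3/8 + (3/8)*(-8)) = 0*(-3/8 - 3) = 0*(-27/8) = 0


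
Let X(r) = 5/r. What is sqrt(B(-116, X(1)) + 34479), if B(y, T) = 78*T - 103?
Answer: sqrt(34766) ≈ 186.46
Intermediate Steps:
B(y, T) = -103 + 78*T
sqrt(B(-116, X(1)) + 34479) = sqrt((-103 + 78*(5/1)) + 34479) = sqrt((-103 + 78*(5*1)) + 34479) = sqrt((-103 + 78*5) + 34479) = sqrt((-103 + 390) + 34479) = sqrt(287 + 34479) = sqrt(34766)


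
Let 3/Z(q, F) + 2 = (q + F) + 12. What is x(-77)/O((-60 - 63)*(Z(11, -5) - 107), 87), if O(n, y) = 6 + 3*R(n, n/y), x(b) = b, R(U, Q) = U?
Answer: -1232/630717 ≈ -0.0019533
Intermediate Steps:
Z(q, F) = 3/(10 + F + q) (Z(q, F) = 3/(-2 + ((q + F) + 12)) = 3/(-2 + ((F + q) + 12)) = 3/(-2 + (12 + F + q)) = 3/(10 + F + q))
O(n, y) = 6 + 3*n
x(-77)/O((-60 - 63)*(Z(11, -5) - 107), 87) = -77/(6 + 3*((-60 - 63)*(3/(10 - 5 + 11) - 107))) = -77/(6 + 3*(-123*(3/16 - 107))) = -77/(6 + 3*(-123*(-1709/16))) = -77/(6 + 3*(210207/16)) = -77/(6 + 630621/16) = -77/630717/16 = -77*16/630717 = -1232/630717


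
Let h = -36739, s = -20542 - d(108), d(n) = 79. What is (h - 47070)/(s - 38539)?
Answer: 83809/59160 ≈ 1.4166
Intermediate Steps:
s = -20621 (s = -20542 - 1*79 = -20542 - 79 = -20621)
(h - 47070)/(s - 38539) = (-36739 - 47070)/(-20621 - 38539) = -83809/(-59160) = -83809*(-1/59160) = 83809/59160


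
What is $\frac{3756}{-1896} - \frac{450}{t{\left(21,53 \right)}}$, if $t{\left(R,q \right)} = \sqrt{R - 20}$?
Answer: $- \frac{71413}{158} \approx -451.98$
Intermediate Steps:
$t{\left(R,q \right)} = \sqrt{-20 + R}$
$\frac{3756}{-1896} - \frac{450}{t{\left(21,53 \right)}} = \frac{3756}{-1896} - \frac{450}{\sqrt{-20 + 21}} = 3756 \left(- \frac{1}{1896}\right) - \frac{450}{\sqrt{1}} = - \frac{313}{158} - \frac{450}{1} = - \frac{313}{158} - 450 = - \frac{71413}{158}$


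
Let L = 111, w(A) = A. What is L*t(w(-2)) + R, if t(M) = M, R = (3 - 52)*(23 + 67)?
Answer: -4632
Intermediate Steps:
R = -4410 (R = -49*90 = -4410)
L*t(w(-2)) + R = 111*(-2) - 4410 = -222 - 4410 = -4632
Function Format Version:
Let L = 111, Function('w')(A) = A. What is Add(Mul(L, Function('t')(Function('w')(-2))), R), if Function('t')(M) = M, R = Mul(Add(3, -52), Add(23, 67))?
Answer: -4632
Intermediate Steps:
R = -4410 (R = Mul(-49, 90) = -4410)
Add(Mul(L, Function('t')(Function('w')(-2))), R) = Add(Mul(111, -2), -4410) = Add(-222, -4410) = -4632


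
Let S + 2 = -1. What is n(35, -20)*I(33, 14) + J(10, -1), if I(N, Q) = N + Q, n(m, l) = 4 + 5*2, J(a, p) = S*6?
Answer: 640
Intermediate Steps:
S = -3 (S = -2 - 1 = -3)
J(a, p) = -18 (J(a, p) = -3*6 = -18)
n(m, l) = 14 (n(m, l) = 4 + 10 = 14)
n(35, -20)*I(33, 14) + J(10, -1) = 14*(33 + 14) - 18 = 14*47 - 18 = 658 - 18 = 640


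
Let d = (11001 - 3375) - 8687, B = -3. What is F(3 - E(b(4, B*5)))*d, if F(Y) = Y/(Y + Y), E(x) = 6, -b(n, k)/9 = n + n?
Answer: -1061/2 ≈ -530.50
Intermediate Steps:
b(n, k) = -18*n (b(n, k) = -9*(n + n) = -18*n)
F(Y) = 1/2 (F(Y) = Y/((2*Y)) = Y*(1/(2*Y)) = 1/2)
d = -1061 (d = 7626 - 8687 = -1061)
F(3 - E(b(4, B*5)))*d = (1/2)*(-1061) = -1061/2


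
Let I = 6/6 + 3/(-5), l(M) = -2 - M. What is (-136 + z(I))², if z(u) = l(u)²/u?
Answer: 369664/25 ≈ 14787.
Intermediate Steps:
I = ⅖ (I = 6*(⅙) + 3*(-⅕) = 1 - ⅗ = ⅖ ≈ 0.40000)
z(u) = (-2 - u)²/u
(-136 + z(I))² = (-136 + (2 + ⅖)²/(⅖))² = (-136 + 5*(12/5)²/2)² = (-136 + (5/2)*(144/25))² = (-136 + 72/5)² = (-608/5)² = 369664/25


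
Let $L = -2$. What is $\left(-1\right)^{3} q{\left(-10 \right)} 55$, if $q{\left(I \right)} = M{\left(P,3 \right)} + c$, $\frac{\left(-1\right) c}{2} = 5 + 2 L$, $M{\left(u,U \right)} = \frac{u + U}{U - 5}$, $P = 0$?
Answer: $\frac{385}{2} \approx 192.5$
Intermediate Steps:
$M{\left(u,U \right)} = \frac{U + u}{-5 + U}$
$c = -2$ ($c = - 2 \left(5 + 2 \left(-2\right)\right) = - 2 \left(5 - 4\right) = \left(-2\right) 1 = -2$)
$q{\left(I \right)} = - \frac{7}{2}$ ($q{\left(I \right)} = \frac{3 + 0}{-5 + 3} - 2 = \frac{1}{-2} \cdot 3 - 2 = \left(- \frac{1}{2}\right) 3 - 2 = - \frac{3}{2} - 2 = - \frac{7}{2}$)
$\left(-1\right)^{3} q{\left(-10 \right)} 55 = \left(-1\right)^{3} \left(- \frac{7}{2}\right) 55 = \left(-1\right) \left(- \frac{7}{2}\right) 55 = \frac{7}{2} \cdot 55 = \frac{385}{2}$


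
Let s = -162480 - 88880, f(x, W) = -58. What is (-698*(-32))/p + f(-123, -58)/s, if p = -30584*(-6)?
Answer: 175781881/1441423920 ≈ 0.12195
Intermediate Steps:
p = 183504
s = -251360
(-698*(-32))/p + f(-123, -58)/s = -698*(-32)/183504 - 58/(-251360) = 22336*(1/183504) - 58*(-1/251360) = 1396/11469 + 29/125680 = 175781881/1441423920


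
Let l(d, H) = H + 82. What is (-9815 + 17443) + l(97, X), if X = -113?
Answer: 7597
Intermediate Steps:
l(d, H) = 82 + H
(-9815 + 17443) + l(97, X) = (-9815 + 17443) + (82 - 113) = 7628 - 31 = 7597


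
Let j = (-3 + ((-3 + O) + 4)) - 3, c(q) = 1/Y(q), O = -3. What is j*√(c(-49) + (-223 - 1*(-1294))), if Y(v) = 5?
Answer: -16*√6695/5 ≈ -261.83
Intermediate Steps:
c(q) = ⅕ (c(q) = 1/5 = ⅕)
j = -8 (j = (-3 + ((-3 - 3) + 4)) - 3 = (-3 + (-6 + 4)) - 3 = (-3 - 2) - 3 = -5 - 3 = -8)
j*√(c(-49) + (-223 - 1*(-1294))) = -8*√(⅕ + (-223 - 1*(-1294))) = -8*√(⅕ + (-223 + 1294)) = -8*√(⅕ + 1071) = -16*√6695/5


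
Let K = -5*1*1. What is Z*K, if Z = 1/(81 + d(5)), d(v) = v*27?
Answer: -5/216 ≈ -0.023148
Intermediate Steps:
d(v) = 27*v
Z = 1/216 (Z = 1/(81 + 27*5) = 1/(81 + 135) = 1/216 ≈ 0.0046296)
K = -5 (K = -5*1 = -5)
Z*K = (1/216)*(-5) = -5/216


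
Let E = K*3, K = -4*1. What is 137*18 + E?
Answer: 2454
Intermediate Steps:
K = -4
E = -12 (E = -4*3 = -12)
137*18 + E = 137*18 - 12 = 2466 - 12 = 2454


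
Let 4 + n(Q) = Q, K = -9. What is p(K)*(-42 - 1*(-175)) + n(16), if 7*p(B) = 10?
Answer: 202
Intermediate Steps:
n(Q) = -4 + Q
p(B) = 10/7 (p(B) = (1/7)*10 = 10/7)
p(K)*(-42 - 1*(-175)) + n(16) = 10*(-42 - 1*(-175))/7 + (-4 + 16) = 10*(-42 + 175)/7 + 12 = (10/7)*133 + 12 = 190 + 12 = 202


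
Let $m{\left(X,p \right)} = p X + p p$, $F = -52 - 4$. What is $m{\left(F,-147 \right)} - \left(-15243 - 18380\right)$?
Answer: $63464$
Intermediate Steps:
$F = -56$ ($F = -52 - 4 = -56$)
$m{\left(X,p \right)} = p^{2} + X p$ ($m{\left(X,p \right)} = X p + p^{2} = p^{2} + X p$)
$m{\left(F,-147 \right)} - \left(-15243 - 18380\right) = - 147 \left(-56 - 147\right) - \left(-15243 - 18380\right) = \left(-147\right) \left(-203\right) - \left(-15243 - 18380\right) = 29841 - -33623 = 29841 + 33623 = 63464$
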